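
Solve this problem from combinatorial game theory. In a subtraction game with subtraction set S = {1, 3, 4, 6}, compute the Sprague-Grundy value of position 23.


The subtraction set is S = {1, 3, 4, 6}.
G(k) = mex{ G(k - s) : s in S, s <= k }. We compute iteratively: G(0) = 0.
G(1) = mex({0}) = 1
G(2) = mex({1}) = 0
G(3) = mex({0}) = 1
G(4) = mex({0, 1}) = 2
G(5) = mex({0, 1, 2}) = 3
G(6) = mex({0, 1, 3}) = 2
G(7) = mex({1, 2}) = 0
G(8) = mex({0, 2, 3}) = 1
G(9) = mex({1, 2, 3}) = 0
G(10) = mex({0, 2}) = 1
G(11) = mex({0, 1, 3}) = 2
G(12) = mex({0, 1, 2}) = 3
Observe that G(7)..G(12) = 0, 1, 0, 1, 2, 3 repeats G(0)..G(5) = 0, 1, 0, 1, 2, 3.
For k >= max(S) = 6, G(k) is determined by the previous 6 values G(k-6)..G(k-1); a window of 6 consecutive values has recurred shifted by 7, so by induction G(k + 7) = G(k) for all k >= 0: the sequence is periodic from the start with period 7.
One period: G(0..6) = 0, 1, 0, 1, 2, 3, 2.
23 mod 7 = 2, so G(23) = G(2) = 0.

0


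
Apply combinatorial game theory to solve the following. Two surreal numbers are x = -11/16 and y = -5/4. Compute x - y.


x = -11/16, y = -5/4
Converting to common denominator: 16
x = -11/16, y = -20/16
x - y = -11/16 - -5/4 = 9/16

9/16


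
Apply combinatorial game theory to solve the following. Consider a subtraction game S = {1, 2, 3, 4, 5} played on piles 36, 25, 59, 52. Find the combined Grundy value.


Subtraction set: {1, 2, 3, 4, 5}
For this subtraction set, G(n) = n mod 6 (period = max + 1 = 6).
Pile 1 (size 36): G(36) = 36 mod 6 = 0
Pile 2 (size 25): G(25) = 25 mod 6 = 1
Pile 3 (size 59): G(59) = 59 mod 6 = 5
Pile 4 (size 52): G(52) = 52 mod 6 = 4
Total Grundy value = XOR of all: 0 XOR 1 XOR 5 XOR 4 = 0

0


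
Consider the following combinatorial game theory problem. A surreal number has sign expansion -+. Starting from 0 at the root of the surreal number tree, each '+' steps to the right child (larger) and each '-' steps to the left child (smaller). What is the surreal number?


Sign expansion: -+
Rule: track bounds (lo, hi), initially (-inf, +inf). On '+', the current value becomes lo and we move to the simplest number in (value, hi): value + 1 if hi = +inf, otherwise the midpoint (value + hi)/2. On '-', the current value becomes hi and we move to value - 1 if lo = -inf, otherwise the midpoint (lo + value)/2.
Start at 0.
Step 1: sign = -, move left. Bounds: (-inf, 0). Value = -1
Step 2: sign = +, move right. Bounds: (-1, 0). Value = -1/2
The surreal number with sign expansion -+ is -1/2.

-1/2


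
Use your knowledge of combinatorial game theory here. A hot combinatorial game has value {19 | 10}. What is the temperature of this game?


The game is {19 | 10}, a switch {a | b} with numbers a > b.
Cooling {a | b} by t gives {a - t | b + t}, which stops being hot when a - t = b + t, i.e. at t = (a - b)/2. So the temperature of a switch is (a - b)/2.
Temperature = (Left option - Right option) / 2
= (19 - (10)) / 2
= 9 / 2
= 9/2

9/2


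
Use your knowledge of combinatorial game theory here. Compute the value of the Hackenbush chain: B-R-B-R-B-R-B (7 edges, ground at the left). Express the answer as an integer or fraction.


Edges (from ground): B-R-B-R-B-R-B
By Berlekamp's sign-expansion rule, a Blue-Red Hackenbush stalk has the value of the surreal number whose sign sequence is the edge sequence with B -> + and R -> -.
Sign sequence: +-+-+-+
Trace the sign expansion in the surreal number tree, starting from 0:
Edge 1: B (sign +) -> bounds (0, +inf), value = 1
Edge 2: R (sign -) -> bounds (0, 1), value = 1/2
Edge 3: B (sign +) -> bounds (1/2, 1), value = 3/4
Edge 4: R (sign -) -> bounds (1/2, 3/4), value = 5/8
Edge 5: B (sign +) -> bounds (5/8, 3/4), value = 11/16
Edge 6: R (sign -) -> bounds (5/8, 11/16), value = 21/32
Edge 7: B (sign +) -> bounds (21/32, 11/16), value = 43/64
Game value = 43/64

43/64


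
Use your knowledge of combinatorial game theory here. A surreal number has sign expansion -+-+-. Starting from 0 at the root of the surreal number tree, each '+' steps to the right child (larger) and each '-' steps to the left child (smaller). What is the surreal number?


Sign expansion: -+-+-
Rule: track bounds (lo, hi), initially (-inf, +inf). On '+', the current value becomes lo and we move to the simplest number in (value, hi): value + 1 if hi = +inf, otherwise the midpoint (value + hi)/2. On '-', the current value becomes hi and we move to value - 1 if lo = -inf, otherwise the midpoint (lo + value)/2.
Start at 0.
Step 1: sign = -, move left. Bounds: (-inf, 0). Value = -1
Step 2: sign = +, move right. Bounds: (-1, 0). Value = -1/2
Step 3: sign = -, move left. Bounds: (-1, -1/2). Value = -3/4
Step 4: sign = +, move right. Bounds: (-3/4, -1/2). Value = -5/8
Step 5: sign = -, move left. Bounds: (-3/4, -5/8). Value = -11/16
The surreal number with sign expansion -+-+- is -11/16.

-11/16


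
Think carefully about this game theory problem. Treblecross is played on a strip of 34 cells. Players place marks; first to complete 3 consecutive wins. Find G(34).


Treblecross: place X on empty cells; 3-in-a-row wins.
Playing within two cells of an existing X lets the opponent win at once, so sensible play treats the cells i-2..i+2 around each X as dead. The player left with no safe cell loses, so this is a normal-play take-away game on strips of safe cells.
Placing X at cell i (0-indexed) of a strip of k safe cells leaves independent strips of sizes max(0, i-2) and max(0, k-i-3). Hence G(k) = mex{ G(max(0,i-2)) XOR G(max(0,k-i-3)) : 0 <= i < k }, with G(0) = 0.
G(1): splits (0,0):0^0=0 -> mex({0}) = 1
G(2): splits (0,0):0^0=0 -> mex({0}) = 1
G(3): splits (0,0):0^0=0 -> mex({0}) = 1
G(4): splits (0,1):0^1=1 (0,0):0^0=0 -> mex({0, 1}) = 2
G(5): splits (0,2):0^1=1 (0,1):0^1=1 (0,0):0^0=0 -> mex({0, 1}) = 2
G(6) = mex({1}) = 0
G(7) = mex({0, 1, 2}) = 3
G(8) = mex({0, 1, 2}) = 3
G(9) = mex({0, 2}) = 1
G(10) = mex({0, 2, 3}) = 1
G(11) = mex({0, 3}) = 1
G(12) = mex({1, 3}) = 0
G(13) = mex({0, 1, 2, 3}) = 4
G(14) = mex({0, 1, 2}) = 3
G(15) = mex({0, 1, 2}) = 3
G(16) = mex({0, 1, 2, 4}) = 3
G(17) = mex({0, 1, 3, 4}) = 2
G(18) = mex({0, 1, 3, 4}) = 2
G(19) = mex({0, 1, 3, 5}) = 2
G(20) = mex({0, 1, 2, 3, 5}) = 4
G(21) = mex({0, 1, 2, 3, 5}) = 4
G(22) = mex({1, 2, 6}) = 0
G(23) = mex({0, 1, 2, 3, 4, 6}) = 5
G(24) = mex({0, 1, 2, 3, 4}) = 5
G(25) = mex({0, 1, 3, 4, 7}) = 2
G(26) = mex({0, 1, 3, 4, 5, 7}) = 2
G(27) = mex({0, 1, 3, 5}) = 2
G(28) = mex({0, 1, 2, 5}) = 3
G(29) = mex({0, 1, 2, 4, 5, 6}) = 3
G(30) = mex({1, 2, 4, 6}) = 0
G(31) = mex({0, 1, 2, 3, 4, 6}) = 5
G(32) = mex({1, 2, 3, 4, 7}) = 0
G(33) = mex({0, 3, 7}) = 1
G(34) = mex({0, 2, 3, 5, 7}) = 1
Therefore G(34) = 1.

1


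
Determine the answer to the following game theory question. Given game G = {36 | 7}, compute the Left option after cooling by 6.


Original game: {36 | 7} (a switch {a | b} with a > b).
Cooling by t (for t below the temperature (a - b)/2 = 29/2) taxes each move by t: {a | b} cooled by t is {a - t | b + t}.
Cooling amount: t = 6
Cooled Left option: 36 - 6 = 30
Cooled Right option: 7 + 6 = 13
Cooled game: {30 | 13}
Left option = 30

30


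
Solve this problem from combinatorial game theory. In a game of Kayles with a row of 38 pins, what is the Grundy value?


Kayles: a move removes 1 or 2 adjacent pins from a contiguous row.
Removing pins from a row of k leaves two independent rows (a, b) with a + b = k - 1 (one pin) or a + b = k - 2 (two pins); an end removal gives a = 0.
By Sprague-Grundy, G(k) = mex{ G(a) XOR G(b) } over all these splits. G(0) = 0.
G(1): splits (0,0):0^0=0 -> mex({0}) = 1
G(2): splits (0,1):0^1=1 (0,0):0^0=0 -> mex({0, 1}) = 2
G(3): splits (0,2):0^2=2 (1,1):1^1=0 (0,1):0^1=1 -> mex({0, 1, 2}) = 3
G(4): splits (0,3):0^3=3 (1,2):1^2=3 (0,2):0^2=2 (1,1):1^1=0 -> mex({0, 2, 3}) = 1
G(5): splits (0,4):0^1=1 (1,3):1^3=2 (2,2):2^2=0 (0,3):0^3=3 (1,2):1^2=3 -> mex({0, 1, 2, 3}) = 4
G(6) = mex({0, 1, 2, 4}) = 3
G(7) = mex({0, 1, 3, 4, 5}) = 2
G(8) = mex({0, 2, 3, 5, 6}) = 1
G(9) = mex({0, 1, 2, 3, 6, 7}) = 4
G(10) = mex({0, 1, 3, 4, 5, 7}) = 2
G(11) = mex({0, 1, 2, 3, 4, 5}) = 6
G(12) = mex({0, 1, 2, 3, 5, 6, 7}) = 4
G(13) = mex({0, 2, 3, 4, 6, 7}) = 1
G(14) = mex({0, 1, 4, 5, 6, 7}) = 2
G(15) = mex({0, 1, 2, 3, 4, 5, 6}) = 7
G(16) = mex({0, 2, 3, 5, 6, 7}) = 1
G(17) = mex({0, 1, 2, 3, 5, 6, 7}) = 4
G(18) = mex({0, 1, 2, 4, 5, 6}) = 3
G(19) = mex({0, 1, 3, 4, 5, 7}) = 2
G(20) = mex({0, 2, 3, 4, 5, 6, 7}) = 1
G(21) = mex({0, 1, 2, 3, 5, 6, 7}) = 4
G(22) = mex({0, 1, 2, 3, 4, 5, 7}) = 6
G(23) = mex({0, 1, 2, 3, 4, 5, 6}) = 7
G(24) = mex({0, 1, 2, 3, 5, 6, 7}) = 4
G(25) = mex({0, 2, 3, 4, 6, 7}) = 1
G(26) = mex({0, 1, 3, 4, 5, 6, 7}) = 2
G(27) = mex({0, 1, 2, 3, 4, 5, 6, 7}) = 8
G(28) = mex({0, 1, 2, 3, 4, 6, 7, 8}) = 5
G(29) = mex({0, 1, 2, 3, 5, 6, 7, 8, 9}) = 4
G(30) = mex({0, 1, 2, 3, 4, 5, 6, 9, 10}) = 7
G(31) = mex({0, 1, 3, 4, 5, 7, 10, 11}) = 2
G(32) = mex({0, 2, 3, 4, 5, 6, 7, 9, 11}) = 1
G(33) = mex({0, 1, 2, 3, 4, 5, 6, 7, 9, 12}) = 8
G(34) = mex({0, 1, 2, 3, 4, 5, 7, 8, 11, 12}) = 6
G(35) = mex({0, 1, 2, 3, 4, 5, 6, 8, 9, 10, 11}) = 7
G(36) = mex({0, 1, 2, 3, 5, 6, 7, 9, 10}) = 4
G(37) = mex({0, 2, 3, 4, 6, 7, 9, 10, 11, 12}) = 1
G(38) = mex({0, 1, 3, 4, 5, 6, 7, 9, 10, 11, 12}) = 2
Therefore G(38) = 2.

2


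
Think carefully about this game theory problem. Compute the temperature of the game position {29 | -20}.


The game is {29 | -20}, a switch {a | b} with numbers a > b.
Cooling {a | b} by t gives {a - t | b + t}, which stops being hot when a - t = b + t, i.e. at t = (a - b)/2. So the temperature of a switch is (a - b)/2.
Temperature = (Left option - Right option) / 2
= (29 - (-20)) / 2
= 49 / 2
= 49/2

49/2


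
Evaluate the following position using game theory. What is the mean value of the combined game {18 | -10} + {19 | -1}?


G1 = {18 | -10}, G2 = {19 | -1}
Each is a switch {a | b} with numbers a > b; its mean value is (a + b)/2, and mean value is additive over game sums: m(G1 + G2) = m(G1) + m(G2).
Mean of G1 = (18 + (-10))/2 = 8/2 = 4
Mean of G2 = (19 + (-1))/2 = 18/2 = 9
Mean of G1 + G2 = 4 + 9 = 13

13


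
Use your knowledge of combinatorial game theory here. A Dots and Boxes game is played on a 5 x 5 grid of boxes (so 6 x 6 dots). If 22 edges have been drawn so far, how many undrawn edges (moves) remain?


Grid: 5 x 5 boxes, i.e. 6 rows and 6 columns of dots.
Horizontal edges: (rows + 1) * cols = 6 * 5 = 30
Vertical edges: rows * (cols + 1) = 5 * 6 = 30
Total edges: 30 + 30 = 60
Edges drawn: 22
Remaining: 60 - 22 = 38

38


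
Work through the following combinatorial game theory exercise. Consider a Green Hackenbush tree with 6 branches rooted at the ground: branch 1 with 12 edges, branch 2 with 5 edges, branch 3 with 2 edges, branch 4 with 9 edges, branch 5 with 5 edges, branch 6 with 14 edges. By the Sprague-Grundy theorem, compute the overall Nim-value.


The tree has 6 branches from the ground vertex.
In Green Hackenbush, the Nim-value of a simple path of length k is k.
Branch 1: length 12, Nim-value = 12
Branch 2: length 5, Nim-value = 5
Branch 3: length 2, Nim-value = 2
Branch 4: length 9, Nim-value = 9
Branch 5: length 5, Nim-value = 5
Branch 6: length 14, Nim-value = 14
Total Nim-value = XOR of all branch values:
0 XOR 12 = 12
12 XOR 5 = 9
9 XOR 2 = 11
11 XOR 9 = 2
2 XOR 5 = 7
7 XOR 14 = 9
Nim-value of the tree = 9

9


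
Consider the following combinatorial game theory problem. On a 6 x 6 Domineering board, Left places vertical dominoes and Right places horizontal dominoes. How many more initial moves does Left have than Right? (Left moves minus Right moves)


Board is 6 x 6 (rows x cols).
Left (vertical) placements: (rows-1) * cols = 5 * 6 = 30
Right (horizontal) placements: rows * (cols-1) = 6 * 5 = 30
Advantage = Left - Right = 30 - 30 = 0

0


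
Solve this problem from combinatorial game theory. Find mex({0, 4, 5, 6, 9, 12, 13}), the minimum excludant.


Set = {0, 4, 5, 6, 9, 12, 13}
0 is in the set.
1 is NOT in the set. This is the mex.
mex = 1

1


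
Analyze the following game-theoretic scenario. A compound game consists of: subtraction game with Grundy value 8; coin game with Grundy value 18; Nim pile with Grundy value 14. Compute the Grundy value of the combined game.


By the Sprague-Grundy theorem, the Grundy value of a sum of games is the XOR of individual Grundy values.
subtraction game: Grundy value = 8. Running XOR: 0 XOR 8 = 8
coin game: Grundy value = 18. Running XOR: 8 XOR 18 = 26
Nim pile: Grundy value = 14. Running XOR: 26 XOR 14 = 20
The combined Grundy value is 20.

20


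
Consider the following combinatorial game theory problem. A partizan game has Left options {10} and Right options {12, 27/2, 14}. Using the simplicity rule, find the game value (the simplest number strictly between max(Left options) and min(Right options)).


Left options: {10}, max = 10
Right options: {12, 27/2, 14}, min = 12
All options are numbers and max(Left) < min(Right), so by the simplicity theorem the value is the simplest (earliest-born) number strictly between 10 and 12.
The only integer strictly between 10 and 12 is 11.
No non-integer in the interval can be simpler: if x is a non-integer in the interval, then floor(x) or ceil(x) also lies in the interval (the interval contains an integer), and both are proper prefixes of x's sign expansion, i.e. born earlier. So the game value is 11.
Game value = 11

11


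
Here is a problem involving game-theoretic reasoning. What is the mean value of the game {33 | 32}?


Game = {33 | 32}, a switch {a | b} with numbers a > b.
Its thermograph has left wall a - t and right wall b + t, which meet at t = (a - b)/2, where both equal (a + b)/2. So the mast (mean value) is at (a + b)/2.
Mean = (33 + (32))/2 = 65/2 = 65/2

65/2


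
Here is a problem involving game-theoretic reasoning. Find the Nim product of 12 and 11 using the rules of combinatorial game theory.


Nim multiplication is bilinear over XOR: (u XOR v) * w = (u*w) XOR (v*w).
So we split each operand into its bit components and XOR the pairwise Nim products.
12 = 4 + 8 (as XOR of powers of 2).
11 = 1 + 2 + 8 (as XOR of powers of 2).
Using the standard Nim-product table on single bits:
  2*2 = 3,   2*4 = 8,   2*8 = 12,
  4*4 = 6,   4*8 = 11,  8*8 = 13,
and  1*x = x (identity), k*l = l*k (commutative).
Pairwise Nim products:
  4 * 1 = 4
  4 * 2 = 8
  4 * 8 = 11
  8 * 1 = 8
  8 * 2 = 12
  8 * 8 = 13
XOR them: 4 XOR 8 XOR 11 XOR 8 XOR 12 XOR 13 = 14.
Result: 12 * 11 = 14 (in Nim).

14


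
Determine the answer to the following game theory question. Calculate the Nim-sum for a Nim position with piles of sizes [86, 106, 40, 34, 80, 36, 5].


We need the XOR (exclusive or) of all pile sizes.
After XOR-ing pile 1 (size 86): 0 XOR 86 = 86
After XOR-ing pile 2 (size 106): 86 XOR 106 = 60
After XOR-ing pile 3 (size 40): 60 XOR 40 = 20
After XOR-ing pile 4 (size 34): 20 XOR 34 = 54
After XOR-ing pile 5 (size 80): 54 XOR 80 = 102
After XOR-ing pile 6 (size 36): 102 XOR 36 = 66
After XOR-ing pile 7 (size 5): 66 XOR 5 = 71
The Nim-value of this position is 71.

71


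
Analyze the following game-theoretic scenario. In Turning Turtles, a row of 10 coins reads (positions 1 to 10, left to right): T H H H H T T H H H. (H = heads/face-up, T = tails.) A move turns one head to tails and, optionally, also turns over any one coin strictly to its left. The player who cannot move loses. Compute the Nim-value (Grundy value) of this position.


Coins: T H H H H T T H H H
Key fact: a single head at position k behaves exactly like a Nim heap of size k (turning it to T and optionally flipping a coin at j < k corresponds to moving the heap from k to j, or to 0), and heads combine as a disjunctive sum (two heads at the same place would cancel, matching j XOR j = 0). So the Nim-value is the XOR of the 1-indexed positions of the heads.
Face-up positions (1-indexed): [2, 3, 4, 5, 8, 9, 10]
XOR 0 with 2: 0 XOR 2 = 2
XOR 2 with 3: 2 XOR 3 = 1
XOR 1 with 4: 1 XOR 4 = 5
XOR 5 with 5: 5 XOR 5 = 0
XOR 0 with 8: 0 XOR 8 = 8
XOR 8 with 9: 8 XOR 9 = 1
XOR 1 with 10: 1 XOR 10 = 11
Nim-value = 11

11


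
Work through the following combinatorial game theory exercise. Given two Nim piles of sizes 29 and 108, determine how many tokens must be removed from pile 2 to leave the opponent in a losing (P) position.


Piles: 29 and 108
Current XOR: 29 XOR 108 = 113 (non-zero, so this is an N-position).
To make the XOR zero, we need to find a move that balances the piles.
For pile 2 (size 108): target = 108 XOR 113 = 29
We reduce pile 2 from 108 to 29.
Tokens removed: 108 - 29 = 79
Verification: 29 XOR 29 = 0

79


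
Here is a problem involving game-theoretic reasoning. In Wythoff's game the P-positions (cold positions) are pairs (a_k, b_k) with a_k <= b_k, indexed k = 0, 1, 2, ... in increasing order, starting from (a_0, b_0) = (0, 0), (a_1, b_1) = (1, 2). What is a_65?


By Wythoff's theorem, a_k = floor(k * phi) and b_k = floor(k * phi^2) = a_k + k, where phi = (1 + sqrt(5))/2 is the golden ratio.
phi = (1 + sqrt(5))/2 = 1.618034
k = 65
k * phi = 65 * 1.618034 = 105.172209
a_65 = floor(k * phi) = 105

105


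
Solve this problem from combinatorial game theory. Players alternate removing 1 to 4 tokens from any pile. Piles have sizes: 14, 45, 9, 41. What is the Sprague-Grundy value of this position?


Subtraction set: {1, 2, 3, 4}
For this subtraction set, G(n) = n mod 5 (period = max + 1 = 5).
Pile 1 (size 14): G(14) = 14 mod 5 = 4
Pile 2 (size 45): G(45) = 45 mod 5 = 0
Pile 3 (size 9): G(9) = 9 mod 5 = 4
Pile 4 (size 41): G(41) = 41 mod 5 = 1
Total Grundy value = XOR of all: 4 XOR 0 XOR 4 XOR 1 = 1

1


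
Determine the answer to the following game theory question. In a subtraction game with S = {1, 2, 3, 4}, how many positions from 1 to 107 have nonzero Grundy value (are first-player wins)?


Subtraction set S = {1, 2, 3, 4}, so G(n) = n mod 5.
G(n) = 0 when n is a multiple of 5.
Multiples of 5 in [1, 107]: 21
N-positions (nonzero Grundy) = 107 - 21 = 86

86


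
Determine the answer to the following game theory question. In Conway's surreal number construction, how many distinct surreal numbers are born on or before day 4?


Day 0: {|} = 0 is born. Count = 1.
Day n: the number of surreal numbers born by day n is 2^(n+1) - 1.
By day 0: 2^1 - 1 = 1
By day 1: 2^2 - 1 = 3
By day 2: 2^3 - 1 = 7
By day 3: 2^4 - 1 = 15
By day 4: 2^5 - 1 = 31
By day 4: 31 surreal numbers.

31


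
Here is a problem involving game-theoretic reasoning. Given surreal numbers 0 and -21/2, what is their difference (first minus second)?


x = 0, y = -21/2
Converting to common denominator: 2
x = 0/2, y = -21/2
x - y = 0 - -21/2 = 21/2

21/2


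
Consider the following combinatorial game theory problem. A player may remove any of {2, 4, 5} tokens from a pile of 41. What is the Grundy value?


The subtraction set is S = {2, 4, 5}.
G(k) = mex{ G(k - s) : s in S, s <= k }. We compute iteratively: G(0) = 0.
G(1) = mex({}) = 0
G(2) = mex({0}) = 1
G(3) = mex({0}) = 1
G(4) = mex({0, 1}) = 2
G(5) = mex({0, 1}) = 2
G(6) = mex({0, 1, 2}) = 3
G(7) = mex({1, 2}) = 0
G(8) = mex({1, 2, 3}) = 0
G(9) = mex({0, 2}) = 1
G(10) = mex({0, 2, 3}) = 1
G(11) = mex({0, 1, 3}) = 2
Observe that G(7)..G(11) = 0, 0, 1, 1, 2 repeats G(0)..G(4) = 0, 0, 1, 1, 2.
For k >= max(S) = 5, G(k) is determined by the previous 5 values G(k-5)..G(k-1); a window of 5 consecutive values has recurred shifted by 7, so by induction G(k + 7) = G(k) for all k >= 0: the sequence is periodic from the start with period 7.
One period: G(0..6) = 0, 0, 1, 1, 2, 2, 3.
41 mod 7 = 6, so G(41) = G(6) = 3.

3


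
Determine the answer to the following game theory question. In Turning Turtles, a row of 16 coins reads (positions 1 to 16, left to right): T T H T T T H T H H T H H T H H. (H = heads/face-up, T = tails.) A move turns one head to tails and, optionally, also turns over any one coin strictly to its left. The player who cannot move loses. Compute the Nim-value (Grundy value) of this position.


Coins: T T H T T T H T H H T H H T H H
Key fact: a single head at position k behaves exactly like a Nim heap of size k (turning it to T and optionally flipping a coin at j < k corresponds to moving the heap from k to j, or to 0), and heads combine as a disjunctive sum (two heads at the same place would cancel, matching j XOR j = 0). So the Nim-value is the XOR of the 1-indexed positions of the heads.
Face-up positions (1-indexed): [3, 7, 9, 10, 12, 13, 15, 16]
XOR 0 with 3: 0 XOR 3 = 3
XOR 3 with 7: 3 XOR 7 = 4
XOR 4 with 9: 4 XOR 9 = 13
XOR 13 with 10: 13 XOR 10 = 7
XOR 7 with 12: 7 XOR 12 = 11
XOR 11 with 13: 11 XOR 13 = 6
XOR 6 with 15: 6 XOR 15 = 9
XOR 9 with 16: 9 XOR 16 = 25
Nim-value = 25

25


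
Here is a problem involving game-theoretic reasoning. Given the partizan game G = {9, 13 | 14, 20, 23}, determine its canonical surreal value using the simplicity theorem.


Left options: {9, 13}, max = 13
Right options: {14, 20, 23}, min = 14
All options are numbers and max(Left) < min(Right), so by the simplicity theorem the value is the simplest (earliest-born) number strictly between 13 and 14.
No integer lies strictly between 13 and 14, so the value is the dyadic rational m/2^k in the interval with the smallest k (then m odd); search k = 1, 2, ...:
Denominator 2: 27/2 lies strictly between 13 and 14 -- found.
The simplest number in the interval is 27/2.
Game value = 27/2

27/2


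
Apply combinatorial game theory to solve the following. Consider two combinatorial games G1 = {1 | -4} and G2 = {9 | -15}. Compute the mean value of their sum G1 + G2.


G1 = {1 | -4}, G2 = {9 | -15}
Each is a switch {a | b} with numbers a > b; its mean value is (a + b)/2, and mean value is additive over game sums: m(G1 + G2) = m(G1) + m(G2).
Mean of G1 = (1 + (-4))/2 = -3/2 = -3/2
Mean of G2 = (9 + (-15))/2 = -6/2 = -3
Mean of G1 + G2 = -3/2 + -3 = -9/2

-9/2


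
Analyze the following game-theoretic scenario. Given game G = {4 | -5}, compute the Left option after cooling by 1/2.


Original game: {4 | -5} (a switch {a | b} with a > b).
Cooling by t (for t below the temperature (a - b)/2 = 9/2) taxes each move by t: {a | b} cooled by t is {a - t | b + t}.
Cooling amount: t = 1/2
Cooled Left option: 4 - 1/2 = 7/2
Cooled Right option: -5 + 1/2 = -9/2
Cooled game: {7/2 | -9/2}
Left option = 7/2

7/2


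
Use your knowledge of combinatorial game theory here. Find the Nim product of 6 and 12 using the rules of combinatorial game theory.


Nim multiplication is bilinear over XOR: (u XOR v) * w = (u*w) XOR (v*w).
So we split each operand into its bit components and XOR the pairwise Nim products.
6 = 2 + 4 (as XOR of powers of 2).
12 = 4 + 8 (as XOR of powers of 2).
Using the standard Nim-product table on single bits:
  2*2 = 3,   2*4 = 8,   2*8 = 12,
  4*4 = 6,   4*8 = 11,  8*8 = 13,
and  1*x = x (identity), k*l = l*k (commutative).
Pairwise Nim products:
  2 * 4 = 8
  2 * 8 = 12
  4 * 4 = 6
  4 * 8 = 11
XOR them: 8 XOR 12 XOR 6 XOR 11 = 9.
Result: 6 * 12 = 9 (in Nim).

9


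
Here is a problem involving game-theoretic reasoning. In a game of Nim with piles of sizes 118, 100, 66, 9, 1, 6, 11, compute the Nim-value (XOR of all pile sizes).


We need the XOR (exclusive or) of all pile sizes.
After XOR-ing pile 1 (size 118): 0 XOR 118 = 118
After XOR-ing pile 2 (size 100): 118 XOR 100 = 18
After XOR-ing pile 3 (size 66): 18 XOR 66 = 80
After XOR-ing pile 4 (size 9): 80 XOR 9 = 89
After XOR-ing pile 5 (size 1): 89 XOR 1 = 88
After XOR-ing pile 6 (size 6): 88 XOR 6 = 94
After XOR-ing pile 7 (size 11): 94 XOR 11 = 85
The Nim-value of this position is 85.

85


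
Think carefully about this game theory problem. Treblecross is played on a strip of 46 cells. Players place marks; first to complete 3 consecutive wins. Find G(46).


Treblecross: place X on empty cells; 3-in-a-row wins.
Playing within two cells of an existing X lets the opponent win at once, so sensible play treats the cells i-2..i+2 around each X as dead. The player left with no safe cell loses, so this is a normal-play take-away game on strips of safe cells.
Placing X at cell i (0-indexed) of a strip of k safe cells leaves independent strips of sizes max(0, i-2) and max(0, k-i-3). Hence G(k) = mex{ G(max(0,i-2)) XOR G(max(0,k-i-3)) : 0 <= i < k }, with G(0) = 0.
G(1): splits (0,0):0^0=0 -> mex({0}) = 1
G(2): splits (0,0):0^0=0 -> mex({0}) = 1
G(3): splits (0,0):0^0=0 -> mex({0}) = 1
G(4): splits (0,1):0^1=1 (0,0):0^0=0 -> mex({0, 1}) = 2
G(5): splits (0,2):0^1=1 (0,1):0^1=1 (0,0):0^0=0 -> mex({0, 1}) = 2
G(6) = mex({1}) = 0
G(7) = mex({0, 1, 2}) = 3
G(8) = mex({0, 1, 2}) = 3
G(9) = mex({0, 2}) = 1
G(10) = mex({0, 2, 3}) = 1
G(11) = mex({0, 3}) = 1
G(12) = mex({1, 3}) = 0
G(13) = mex({0, 1, 2, 3}) = 4
G(14) = mex({0, 1, 2}) = 3
G(15) = mex({0, 1, 2}) = 3
G(16) = mex({0, 1, 2, 4}) = 3
G(17) = mex({0, 1, 3, 4}) = 2
G(18) = mex({0, 1, 3, 4}) = 2
G(19) = mex({0, 1, 3, 5}) = 2
G(20) = mex({0, 1, 2, 3, 5}) = 4
G(21) = mex({0, 1, 2, 3, 5}) = 4
G(22) = mex({1, 2, 6}) = 0
G(23) = mex({0, 1, 2, 3, 4, 6}) = 5
G(24) = mex({0, 1, 2, 3, 4}) = 5
G(25) = mex({0, 1, 3, 4, 7}) = 2
G(26) = mex({0, 1, 3, 4, 5, 7}) = 2
G(27) = mex({0, 1, 3, 5}) = 2
G(28) = mex({0, 1, 2, 5}) = 3
G(29) = mex({0, 1, 2, 4, 5, 6}) = 3
G(30) = mex({1, 2, 4, 6}) = 0
G(31) = mex({0, 1, 2, 3, 4, 6}) = 5
G(32) = mex({1, 2, 3, 4, 7}) = 0
G(33) = mex({0, 3, 7}) = 1
G(34) = mex({0, 2, 3, 5, 7}) = 1
G(35) = mex({0, 2, 3, 5, 6}) = 1
G(36) = mex({0, 1, 2, 5, 6}) = 3
G(37) = mex({0, 1, 2, 4, 5, 6}) = 3
G(38) = mex({0, 1, 2, 4}) = 3
G(39) = mex({0, 1, 2, 3, 4, 7}) = 5
G(40) = mex({0, 1, 2, 3, 4, 5, 7}) = 6
G(41) = mex({0, 1, 2, 3, 5, 7}) = 4
G(42) = mex({0, 1, 2, 3, 5, 6, 7}) = 4
G(43) = mex({0, 2, 3, 5, 6}) = 1
G(44) = mex({1, 2, 3, 4, 5, 6}) = 0
G(45) = mex({0, 1, 2, 3, 4, 6, 7}) = 5
G(46) = mex({0, 1, 2, 3, 4, 7}) = 5
Therefore G(46) = 5.

5


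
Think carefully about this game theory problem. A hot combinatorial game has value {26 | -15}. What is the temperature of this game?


The game is {26 | -15}, a switch {a | b} with numbers a > b.
Cooling {a | b} by t gives {a - t | b + t}, which stops being hot when a - t = b + t, i.e. at t = (a - b)/2. So the temperature of a switch is (a - b)/2.
Temperature = (Left option - Right option) / 2
= (26 - (-15)) / 2
= 41 / 2
= 41/2

41/2


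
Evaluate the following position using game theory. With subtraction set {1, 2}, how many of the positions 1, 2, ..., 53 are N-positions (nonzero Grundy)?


Subtraction set S = {1, 2}, so G(n) = n mod 3.
G(n) = 0 when n is a multiple of 3.
Multiples of 3 in [1, 53]: 17
N-positions (nonzero Grundy) = 53 - 17 = 36

36


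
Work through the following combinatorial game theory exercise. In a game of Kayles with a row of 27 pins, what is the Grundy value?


Kayles: a move removes 1 or 2 adjacent pins from a contiguous row.
Removing pins from a row of k leaves two independent rows (a, b) with a + b = k - 1 (one pin) or a + b = k - 2 (two pins); an end removal gives a = 0.
By Sprague-Grundy, G(k) = mex{ G(a) XOR G(b) } over all these splits. G(0) = 0.
G(1): splits (0,0):0^0=0 -> mex({0}) = 1
G(2): splits (0,1):0^1=1 (0,0):0^0=0 -> mex({0, 1}) = 2
G(3): splits (0,2):0^2=2 (1,1):1^1=0 (0,1):0^1=1 -> mex({0, 1, 2}) = 3
G(4): splits (0,3):0^3=3 (1,2):1^2=3 (0,2):0^2=2 (1,1):1^1=0 -> mex({0, 2, 3}) = 1
G(5): splits (0,4):0^1=1 (1,3):1^3=2 (2,2):2^2=0 (0,3):0^3=3 (1,2):1^2=3 -> mex({0, 1, 2, 3}) = 4
G(6) = mex({0, 1, 2, 4}) = 3
G(7) = mex({0, 1, 3, 4, 5}) = 2
G(8) = mex({0, 2, 3, 5, 6}) = 1
G(9) = mex({0, 1, 2, 3, 6, 7}) = 4
G(10) = mex({0, 1, 3, 4, 5, 7}) = 2
G(11) = mex({0, 1, 2, 3, 4, 5}) = 6
G(12) = mex({0, 1, 2, 3, 5, 6, 7}) = 4
G(13) = mex({0, 2, 3, 4, 6, 7}) = 1
G(14) = mex({0, 1, 4, 5, 6, 7}) = 2
G(15) = mex({0, 1, 2, 3, 4, 5, 6}) = 7
G(16) = mex({0, 2, 3, 5, 6, 7}) = 1
G(17) = mex({0, 1, 2, 3, 5, 6, 7}) = 4
G(18) = mex({0, 1, 2, 4, 5, 6}) = 3
G(19) = mex({0, 1, 3, 4, 5, 7}) = 2
G(20) = mex({0, 2, 3, 4, 5, 6, 7}) = 1
G(21) = mex({0, 1, 2, 3, 5, 6, 7}) = 4
G(22) = mex({0, 1, 2, 3, 4, 5, 7}) = 6
G(23) = mex({0, 1, 2, 3, 4, 5, 6}) = 7
G(24) = mex({0, 1, 2, 3, 5, 6, 7}) = 4
G(25) = mex({0, 2, 3, 4, 6, 7}) = 1
G(26) = mex({0, 1, 3, 4, 5, 6, 7}) = 2
G(27) = mex({0, 1, 2, 3, 4, 5, 6, 7}) = 8
Therefore G(27) = 8.

8


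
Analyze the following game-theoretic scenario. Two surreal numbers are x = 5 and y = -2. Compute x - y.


x = 5, y = -2
x - y = 5 - -2 = 7

7


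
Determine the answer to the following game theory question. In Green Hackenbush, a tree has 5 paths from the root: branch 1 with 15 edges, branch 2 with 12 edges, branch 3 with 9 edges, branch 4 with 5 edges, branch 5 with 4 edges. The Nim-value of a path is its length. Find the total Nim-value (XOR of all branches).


The tree has 5 branches from the ground vertex.
In Green Hackenbush, the Nim-value of a simple path of length k is k.
Branch 1: length 15, Nim-value = 15
Branch 2: length 12, Nim-value = 12
Branch 3: length 9, Nim-value = 9
Branch 4: length 5, Nim-value = 5
Branch 5: length 4, Nim-value = 4
Total Nim-value = XOR of all branch values:
0 XOR 15 = 15
15 XOR 12 = 3
3 XOR 9 = 10
10 XOR 5 = 15
15 XOR 4 = 11
Nim-value of the tree = 11

11


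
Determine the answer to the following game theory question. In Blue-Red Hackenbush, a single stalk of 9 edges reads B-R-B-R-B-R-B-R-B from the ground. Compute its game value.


Edges (from ground): B-R-B-R-B-R-B-R-B
By Berlekamp's sign-expansion rule, a Blue-Red Hackenbush stalk has the value of the surreal number whose sign sequence is the edge sequence with B -> + and R -> -.
Sign sequence: +-+-+-+-+
Trace the sign expansion in the surreal number tree, starting from 0:
Edge 1: B (sign +) -> bounds (0, +inf), value = 1
Edge 2: R (sign -) -> bounds (0, 1), value = 1/2
Edge 3: B (sign +) -> bounds (1/2, 1), value = 3/4
Edge 4: R (sign -) -> bounds (1/2, 3/4), value = 5/8
Edge 5: B (sign +) -> bounds (5/8, 3/4), value = 11/16
Edge 6: R (sign -) -> bounds (5/8, 11/16), value = 21/32
Edge 7: B (sign +) -> bounds (21/32, 11/16), value = 43/64
Edge 8: R (sign -) -> bounds (21/32, 43/64), value = 85/128
Edge 9: B (sign +) -> bounds (85/128, 43/64), value = 171/256
Game value = 171/256

171/256


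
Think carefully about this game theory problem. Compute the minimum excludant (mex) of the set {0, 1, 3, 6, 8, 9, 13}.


Set = {0, 1, 3, 6, 8, 9, 13}
0 is in the set.
1 is in the set.
2 is NOT in the set. This is the mex.
mex = 2

2


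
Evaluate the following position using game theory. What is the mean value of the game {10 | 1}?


Game = {10 | 1}, a switch {a | b} with numbers a > b.
Its thermograph has left wall a - t and right wall b + t, which meet at t = (a - b)/2, where both equal (a + b)/2. So the mast (mean value) is at (a + b)/2.
Mean = (10 + (1))/2 = 11/2 = 11/2

11/2


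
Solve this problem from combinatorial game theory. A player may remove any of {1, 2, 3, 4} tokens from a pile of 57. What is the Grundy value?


The subtraction set is S = {1, 2, 3, 4}.
G(k) = mex{ G(k - s) : s in S, s <= k }. We compute iteratively: G(0) = 0.
G(1) = mex({0}) = 1
G(2) = mex({0, 1}) = 2
G(3) = mex({0, 1, 2}) = 3
G(4) = mex({0, 1, 2, 3}) = 4
G(5) = mex({1, 2, 3, 4}) = 0
G(6) = mex({0, 2, 3, 4}) = 1
G(7) = mex({0, 1, 3, 4}) = 2
G(8) = mex({0, 1, 2, 4}) = 3
Observe that G(5)..G(8) = 0, 1, 2, 3 repeats G(0)..G(3) = 0, 1, 2, 3.
For k >= max(S) = 4, G(k) is determined by the previous 4 values G(k-4)..G(k-1); a window of 4 consecutive values has recurred shifted by 5, so by induction G(k + 5) = G(k) for all k >= 0: the sequence is periodic from the start with period 5.
One period: G(0..4) = 0, 1, 2, 3, 4.
57 mod 5 = 2, so G(57) = G(2) = 2.

2


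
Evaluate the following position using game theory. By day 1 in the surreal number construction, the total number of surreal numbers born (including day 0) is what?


Day 0: {|} = 0 is born. Count = 1.
Day n: the number of surreal numbers born by day n is 2^(n+1) - 1.
By day 0: 2^1 - 1 = 1
By day 1: 2^2 - 1 = 3
By day 1: 3 surreal numbers.

3


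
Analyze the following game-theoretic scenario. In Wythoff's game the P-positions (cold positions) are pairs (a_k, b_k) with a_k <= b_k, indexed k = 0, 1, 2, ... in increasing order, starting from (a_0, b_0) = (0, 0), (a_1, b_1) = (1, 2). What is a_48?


By Wythoff's theorem, a_k = floor(k * phi) and b_k = floor(k * phi^2) = a_k + k, where phi = (1 + sqrt(5))/2 is the golden ratio.
phi = (1 + sqrt(5))/2 = 1.618034
k = 48
k * phi = 48 * 1.618034 = 77.665631
a_48 = floor(k * phi) = 77

77


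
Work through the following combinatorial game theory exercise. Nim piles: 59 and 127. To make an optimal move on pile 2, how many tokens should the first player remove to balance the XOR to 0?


Piles: 59 and 127
Current XOR: 59 XOR 127 = 68 (non-zero, so this is an N-position).
To make the XOR zero, we need to find a move that balances the piles.
For pile 2 (size 127): target = 127 XOR 68 = 59
We reduce pile 2 from 127 to 59.
Tokens removed: 127 - 59 = 68
Verification: 59 XOR 59 = 0

68


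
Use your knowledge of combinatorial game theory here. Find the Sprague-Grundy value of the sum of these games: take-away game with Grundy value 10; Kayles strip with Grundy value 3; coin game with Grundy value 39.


By the Sprague-Grundy theorem, the Grundy value of a sum of games is the XOR of individual Grundy values.
take-away game: Grundy value = 10. Running XOR: 0 XOR 10 = 10
Kayles strip: Grundy value = 3. Running XOR: 10 XOR 3 = 9
coin game: Grundy value = 39. Running XOR: 9 XOR 39 = 46
The combined Grundy value is 46.

46


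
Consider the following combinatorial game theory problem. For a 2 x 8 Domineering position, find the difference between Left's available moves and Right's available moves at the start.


Board is 2 x 8 (rows x cols).
Left (vertical) placements: (rows-1) * cols = 1 * 8 = 8
Right (horizontal) placements: rows * (cols-1) = 2 * 7 = 14
Advantage = Left - Right = 8 - 14 = -6

-6


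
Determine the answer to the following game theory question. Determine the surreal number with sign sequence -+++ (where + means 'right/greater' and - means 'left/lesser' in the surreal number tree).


Sign expansion: -+++
Rule: track bounds (lo, hi), initially (-inf, +inf). On '+', the current value becomes lo and we move to the simplest number in (value, hi): value + 1 if hi = +inf, otherwise the midpoint (value + hi)/2. On '-', the current value becomes hi and we move to value - 1 if lo = -inf, otherwise the midpoint (lo + value)/2.
Start at 0.
Step 1: sign = -, move left. Bounds: (-inf, 0). Value = -1
Step 2: sign = +, move right. Bounds: (-1, 0). Value = -1/2
Step 3: sign = +, move right. Bounds: (-1/2, 0). Value = -1/4
Step 4: sign = +, move right. Bounds: (-1/4, 0). Value = -1/8
The surreal number with sign expansion -+++ is -1/8.

-1/8


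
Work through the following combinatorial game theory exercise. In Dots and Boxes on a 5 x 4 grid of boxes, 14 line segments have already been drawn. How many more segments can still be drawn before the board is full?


Grid: 5 x 4 boxes, i.e. 6 rows and 5 columns of dots.
Horizontal edges: (rows + 1) * cols = 6 * 4 = 24
Vertical edges: rows * (cols + 1) = 5 * 5 = 25
Total edges: 24 + 25 = 49
Edges drawn: 14
Remaining: 49 - 14 = 35

35


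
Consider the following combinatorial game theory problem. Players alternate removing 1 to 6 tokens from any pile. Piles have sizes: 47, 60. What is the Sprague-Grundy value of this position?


Subtraction set: {1, 2, 3, 4, 5, 6}
For this subtraction set, G(n) = n mod 7 (period = max + 1 = 7).
Pile 1 (size 47): G(47) = 47 mod 7 = 5
Pile 2 (size 60): G(60) = 60 mod 7 = 4
Total Grundy value = XOR of all: 5 XOR 4 = 1

1


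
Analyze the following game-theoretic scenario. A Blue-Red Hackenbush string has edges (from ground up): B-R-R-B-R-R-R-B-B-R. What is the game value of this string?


Edges (from ground): B-R-R-B-R-R-R-B-B-R
By Berlekamp's sign-expansion rule, a Blue-Red Hackenbush stalk has the value of the surreal number whose sign sequence is the edge sequence with B -> + and R -> -.
Sign sequence: +--+---++-
Trace the sign expansion in the surreal number tree, starting from 0:
Edge 1: B (sign +) -> bounds (0, +inf), value = 1
Edge 2: R (sign -) -> bounds (0, 1), value = 1/2
Edge 3: R (sign -) -> bounds (0, 1/2), value = 1/4
Edge 4: B (sign +) -> bounds (1/4, 1/2), value = 3/8
Edge 5: R (sign -) -> bounds (1/4, 3/8), value = 5/16
Edge 6: R (sign -) -> bounds (1/4, 5/16), value = 9/32
Edge 7: R (sign -) -> bounds (1/4, 9/32), value = 17/64
Edge 8: B (sign +) -> bounds (17/64, 9/32), value = 35/128
Edge 9: B (sign +) -> bounds (35/128, 9/32), value = 71/256
Edge 10: R (sign -) -> bounds (35/128, 71/256), value = 141/512
Game value = 141/512

141/512


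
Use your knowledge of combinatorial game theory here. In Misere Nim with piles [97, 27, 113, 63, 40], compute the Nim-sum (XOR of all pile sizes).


We need the XOR (exclusive or) of all pile sizes.
After XOR-ing pile 1 (size 97): 0 XOR 97 = 97
After XOR-ing pile 2 (size 27): 97 XOR 27 = 122
After XOR-ing pile 3 (size 113): 122 XOR 113 = 11
After XOR-ing pile 4 (size 63): 11 XOR 63 = 52
After XOR-ing pile 5 (size 40): 52 XOR 40 = 28
The Nim-value of this position is 28.

28


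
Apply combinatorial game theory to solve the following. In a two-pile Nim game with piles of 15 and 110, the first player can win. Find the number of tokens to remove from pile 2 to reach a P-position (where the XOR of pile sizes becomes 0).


Piles: 15 and 110
Current XOR: 15 XOR 110 = 97 (non-zero, so this is an N-position).
To make the XOR zero, we need to find a move that balances the piles.
For pile 2 (size 110): target = 110 XOR 97 = 15
We reduce pile 2 from 110 to 15.
Tokens removed: 110 - 15 = 95
Verification: 15 XOR 15 = 0

95


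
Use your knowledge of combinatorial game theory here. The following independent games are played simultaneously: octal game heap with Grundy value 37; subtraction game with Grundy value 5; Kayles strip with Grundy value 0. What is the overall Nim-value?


By the Sprague-Grundy theorem, the Grundy value of a sum of games is the XOR of individual Grundy values.
octal game heap: Grundy value = 37. Running XOR: 0 XOR 37 = 37
subtraction game: Grundy value = 5. Running XOR: 37 XOR 5 = 32
Kayles strip: Grundy value = 0. Running XOR: 32 XOR 0 = 32
The combined Grundy value is 32.

32


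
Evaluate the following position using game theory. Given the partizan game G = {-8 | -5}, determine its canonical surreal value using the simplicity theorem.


Left options: {-8}, max = -8
Right options: {-5}, min = -5
All options are numbers and max(Left) < min(Right), so by the simplicity theorem the value is the simplest (earliest-born) number strictly between -8 and -5.
Integers -7 through -6 all lie strictly between -8 and -5.
Among integers, the simplest (lowest birthday = smallest |n|; 0 is born on day 0, +-n on day n) is -6.
No non-integer in the interval can be simpler: if x is a non-integer in the interval, then floor(x) or ceil(x) also lies in the interval (the interval contains an integer), and both are proper prefixes of x's sign expansion, i.e. born earlier. So the game value is -6.
Game value = -6

-6


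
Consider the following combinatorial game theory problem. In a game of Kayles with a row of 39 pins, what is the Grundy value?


Kayles: a move removes 1 or 2 adjacent pins from a contiguous row.
Removing pins from a row of k leaves two independent rows (a, b) with a + b = k - 1 (one pin) or a + b = k - 2 (two pins); an end removal gives a = 0.
By Sprague-Grundy, G(k) = mex{ G(a) XOR G(b) } over all these splits. G(0) = 0.
G(1): splits (0,0):0^0=0 -> mex({0}) = 1
G(2): splits (0,1):0^1=1 (0,0):0^0=0 -> mex({0, 1}) = 2
G(3): splits (0,2):0^2=2 (1,1):1^1=0 (0,1):0^1=1 -> mex({0, 1, 2}) = 3
G(4): splits (0,3):0^3=3 (1,2):1^2=3 (0,2):0^2=2 (1,1):1^1=0 -> mex({0, 2, 3}) = 1
G(5): splits (0,4):0^1=1 (1,3):1^3=2 (2,2):2^2=0 (0,3):0^3=3 (1,2):1^2=3 -> mex({0, 1, 2, 3}) = 4
G(6) = mex({0, 1, 2, 4}) = 3
G(7) = mex({0, 1, 3, 4, 5}) = 2
G(8) = mex({0, 2, 3, 5, 6}) = 1
G(9) = mex({0, 1, 2, 3, 6, 7}) = 4
G(10) = mex({0, 1, 3, 4, 5, 7}) = 2
G(11) = mex({0, 1, 2, 3, 4, 5}) = 6
G(12) = mex({0, 1, 2, 3, 5, 6, 7}) = 4
G(13) = mex({0, 2, 3, 4, 6, 7}) = 1
G(14) = mex({0, 1, 4, 5, 6, 7}) = 2
G(15) = mex({0, 1, 2, 3, 4, 5, 6}) = 7
G(16) = mex({0, 2, 3, 5, 6, 7}) = 1
G(17) = mex({0, 1, 2, 3, 5, 6, 7}) = 4
G(18) = mex({0, 1, 2, 4, 5, 6}) = 3
G(19) = mex({0, 1, 3, 4, 5, 7}) = 2
G(20) = mex({0, 2, 3, 4, 5, 6, 7}) = 1
G(21) = mex({0, 1, 2, 3, 5, 6, 7}) = 4
G(22) = mex({0, 1, 2, 3, 4, 5, 7}) = 6
G(23) = mex({0, 1, 2, 3, 4, 5, 6}) = 7
G(24) = mex({0, 1, 2, 3, 5, 6, 7}) = 4
G(25) = mex({0, 2, 3, 4, 6, 7}) = 1
G(26) = mex({0, 1, 3, 4, 5, 6, 7}) = 2
G(27) = mex({0, 1, 2, 3, 4, 5, 6, 7}) = 8
G(28) = mex({0, 1, 2, 3, 4, 6, 7, 8}) = 5
G(29) = mex({0, 1, 2, 3, 5, 6, 7, 8, 9}) = 4
G(30) = mex({0, 1, 2, 3, 4, 5, 6, 9, 10}) = 7
G(31) = mex({0, 1, 3, 4, 5, 7, 10, 11}) = 2
G(32) = mex({0, 2, 3, 4, 5, 6, 7, 9, 11}) = 1
G(33) = mex({0, 1, 2, 3, 4, 5, 6, 7, 9, 12}) = 8
G(34) = mex({0, 1, 2, 3, 4, 5, 7, 8, 11, 12}) = 6
G(35) = mex({0, 1, 2, 3, 4, 5, 6, 8, 9, 10, 11}) = 7
G(36) = mex({0, 1, 2, 3, 5, 6, 7, 9, 10}) = 4
G(37) = mex({0, 2, 3, 4, 6, 7, 9, 10, 11, 12}) = 1
G(38) = mex({0, 1, 3, 4, 5, 6, 7, 9, 10, 11, 12}) = 2
G(39) = mex({0, 1, 2, 4, 5, 6, 7, 9, 10, 12, 14}) = 3
Therefore G(39) = 3.

3
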